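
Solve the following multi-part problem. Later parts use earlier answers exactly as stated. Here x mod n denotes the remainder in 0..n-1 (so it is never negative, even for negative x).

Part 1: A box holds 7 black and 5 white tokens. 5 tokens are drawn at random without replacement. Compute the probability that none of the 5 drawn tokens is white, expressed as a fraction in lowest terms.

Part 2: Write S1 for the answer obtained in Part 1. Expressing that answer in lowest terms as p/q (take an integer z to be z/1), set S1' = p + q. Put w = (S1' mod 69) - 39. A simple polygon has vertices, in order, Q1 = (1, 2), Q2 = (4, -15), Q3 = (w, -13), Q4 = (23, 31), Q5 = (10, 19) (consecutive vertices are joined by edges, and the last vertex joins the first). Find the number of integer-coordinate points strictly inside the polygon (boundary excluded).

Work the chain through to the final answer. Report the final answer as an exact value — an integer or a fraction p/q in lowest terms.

Part 1: total draws C(12,5) = 792; favorable C(7,5) = 21; P = 7/264; answer 7/264
Part 2: S1 = 7/264; threaded value p + q = 271; w = 25; cross terms: (1*-15 - 4*2)=-23, (4*-13 - 25*-15)=323, (25*31 - 23*-13)=1074, (23*19 - 10*31)=127, (10*2 - 1*19)=1; twice the area = |1502| = 1502; area = 751; boundary points = 1 + 1 + 2 + 1 + 1 = 6; strictly interior points = area - boundary/2 + 1 = 749; answer 749

749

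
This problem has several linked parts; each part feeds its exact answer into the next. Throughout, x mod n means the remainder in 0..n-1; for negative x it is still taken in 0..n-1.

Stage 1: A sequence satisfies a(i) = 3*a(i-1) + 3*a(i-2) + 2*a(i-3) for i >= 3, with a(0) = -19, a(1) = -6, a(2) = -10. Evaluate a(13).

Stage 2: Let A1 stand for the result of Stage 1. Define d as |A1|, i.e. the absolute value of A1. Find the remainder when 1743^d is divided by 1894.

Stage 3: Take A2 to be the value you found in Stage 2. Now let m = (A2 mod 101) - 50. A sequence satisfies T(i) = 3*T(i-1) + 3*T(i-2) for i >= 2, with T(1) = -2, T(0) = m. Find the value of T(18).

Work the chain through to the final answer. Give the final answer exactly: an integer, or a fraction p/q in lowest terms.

128769118767

Stage 1: a(3) = 3*(-10) + 3*(-6) + 2*(-19) = -86; iterating: a(3)=-86, a(4)=-300, a(5)=-1178, a(6)=-4606, a(7)=-17952, a(8)=-70030, a(9)=-273158, a(10)=-1065468, a(11)=-4155938, a(12)=-16210534, a(13)=-63230352; answer -63230352
Stage 2: A1 = -63230352; d = 63230352; squarings mod 1894: 1743^1=1743, 1743^2=73, 1743^4=1541, 1743^8=1499, 1743^16=717, 1743^32=815, 1743^64=1325, 1743^128=1781, 1743^256=1405, 1743^512=477, 1743^1024=249, 1743^2048=1393, 1743^4096=993, 1743^8192=1169, 1743^16384=987, 1743^32768=653, 1743^65536=259, 1743^131072=791, 1743^262144=661, 1743^524288=1301, 1743^1048576=1259, 1743^2097152=1697, 1743^4194304=929, 1743^8388608=1271, 1743^16777216=1753, 1743^33554432=941; 1743^63230352 = 1743^16 * 1743^128 * 1743^256 * 1743^4096 * 1743^16384 * 1743^32768 * 1743^262144 * 1743^4194304 * 1743^8388608 * 1743^16777216 * 1743^33554432 = 81 (mod 1894); answer 81
Stage 3: A2 = 81; m = 31; T(2) = 3*(-2) + 3*(31) = 87; iterating: T(2)=87, T(3)=255, T(4)=1026, T(5)=3843, T(6)=14607, T(7)=55350, T(8)=209871, T(9)=795663, T(10)=3016602, T(11)=11436795, T(12)=43360191, T(13)=164390958, T(14)=623253447, T(15)=2362933215, T(16)=8958559986, T(17)=33964479603, T(18)=128769118767; answer 128769118767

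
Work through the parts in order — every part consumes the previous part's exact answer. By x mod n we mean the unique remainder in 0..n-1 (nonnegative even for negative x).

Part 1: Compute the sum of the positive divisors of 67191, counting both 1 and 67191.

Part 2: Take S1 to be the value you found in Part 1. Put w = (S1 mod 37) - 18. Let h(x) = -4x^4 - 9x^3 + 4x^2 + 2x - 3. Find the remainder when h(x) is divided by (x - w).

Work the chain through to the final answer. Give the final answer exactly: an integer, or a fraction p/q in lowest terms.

Part 1: 67191 = 3 * 22397; sigma = (1 + 3) * (1 + 22397) = 4 * 22398 = 89592; answer 89592
Part 2: S1 = 89592; w = -3; remainder = value at the root: -4*(-3)^4 - 9*(-3)^3 + 4*(-3)^2 + 2*(-3)^1 - 3 = (-324) + (243) + (36) + (-6) + (-3) = -54; answer -54

-54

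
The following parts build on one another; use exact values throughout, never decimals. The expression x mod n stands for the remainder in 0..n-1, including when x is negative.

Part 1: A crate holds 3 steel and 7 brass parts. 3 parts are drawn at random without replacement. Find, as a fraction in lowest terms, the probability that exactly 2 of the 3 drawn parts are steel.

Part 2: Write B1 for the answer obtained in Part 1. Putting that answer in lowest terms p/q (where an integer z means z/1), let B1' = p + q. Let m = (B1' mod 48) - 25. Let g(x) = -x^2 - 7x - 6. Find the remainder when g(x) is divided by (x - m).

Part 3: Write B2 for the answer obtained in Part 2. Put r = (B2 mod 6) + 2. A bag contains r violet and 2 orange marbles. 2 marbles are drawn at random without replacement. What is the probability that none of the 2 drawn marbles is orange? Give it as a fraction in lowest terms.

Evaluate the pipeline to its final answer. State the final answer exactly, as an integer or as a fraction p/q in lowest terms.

Part 1: total draws C(10,3) = 120; favorable C(3,2)*C(7,1) = 21; P = 7/40; answer 7/40
Part 2: B1 = 7/40; threaded value p + q = 47; m = 22; remainder = value at the root: -1*(22)^2 - 7*(22)^1 - 6 = (-484) + (-154) + (-6) = -644; answer -644
Part 3: B2 = -644; r = 6; total draws C(8,2) = 28; favorable C(6,2) = 15; P = 15/28; answer 15/28

15/28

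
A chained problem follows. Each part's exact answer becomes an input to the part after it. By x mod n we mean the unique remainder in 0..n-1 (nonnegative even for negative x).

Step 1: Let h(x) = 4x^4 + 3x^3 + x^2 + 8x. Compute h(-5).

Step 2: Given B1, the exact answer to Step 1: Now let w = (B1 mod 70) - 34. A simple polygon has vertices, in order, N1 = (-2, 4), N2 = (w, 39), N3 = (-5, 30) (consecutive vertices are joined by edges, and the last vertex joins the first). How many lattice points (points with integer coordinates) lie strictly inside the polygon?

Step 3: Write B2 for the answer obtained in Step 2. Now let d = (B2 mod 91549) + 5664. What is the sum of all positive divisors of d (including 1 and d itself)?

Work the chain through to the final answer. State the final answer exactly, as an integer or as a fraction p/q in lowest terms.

Step 1: 4*(-5)^4 + 3*(-5)^3 + 1*(-5)^2 + 8*(-5)^1 = (2500) + (-375) + (25) + (-40) = 2110; answer 2110
Step 2: B1 = 2110; w = -24; cross terms: (-2*39 - -24*4)=18, (-24*30 - -5*39)=-525, (-5*4 - -2*30)=40; twice the area = |-467| = 467; area = 467/2; boundary points = 1 + 1 + 1 = 3; strictly interior points = area - boundary/2 + 1 = 233; answer 233
Step 3: B2 = 233; d = 5897; 5897 is prime, so its only divisors are 1 and 5897; sigma = 1 + 5897 = 5898; answer 5898

5898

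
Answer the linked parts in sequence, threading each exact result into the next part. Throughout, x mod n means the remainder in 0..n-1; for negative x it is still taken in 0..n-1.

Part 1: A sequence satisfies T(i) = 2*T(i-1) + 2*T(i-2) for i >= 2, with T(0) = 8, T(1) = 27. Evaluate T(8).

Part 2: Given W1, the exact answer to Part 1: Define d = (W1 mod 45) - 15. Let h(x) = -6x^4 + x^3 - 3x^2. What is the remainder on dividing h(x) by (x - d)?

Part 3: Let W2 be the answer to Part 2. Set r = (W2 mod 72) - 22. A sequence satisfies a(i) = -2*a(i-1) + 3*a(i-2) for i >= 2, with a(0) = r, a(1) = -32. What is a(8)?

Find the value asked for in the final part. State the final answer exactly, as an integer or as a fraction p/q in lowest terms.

Part 1: T(2) = 2*(27) + 2*(8) = 70; iterating: T(2)=70, T(3)=194, T(4)=528, T(5)=1444, T(6)=3944, T(7)=10776, T(8)=29440; answer 29440
Part 2: W1 = 29440; d = -5; remainder = value at the root: -6*(-5)^4 + 1*(-5)^3 - 3*(-5)^2 = (-3750) + (-125) + (-75) = -3950; answer -3950
Part 3: W2 = -3950; r = -12; a(2) = -2*(-32) + 3*(-12) = 28; iterating: a(2)=28, a(3)=-152, a(4)=388, a(5)=-1232, a(6)=3628, a(7)=-10952, a(8)=32788; answer 32788

32788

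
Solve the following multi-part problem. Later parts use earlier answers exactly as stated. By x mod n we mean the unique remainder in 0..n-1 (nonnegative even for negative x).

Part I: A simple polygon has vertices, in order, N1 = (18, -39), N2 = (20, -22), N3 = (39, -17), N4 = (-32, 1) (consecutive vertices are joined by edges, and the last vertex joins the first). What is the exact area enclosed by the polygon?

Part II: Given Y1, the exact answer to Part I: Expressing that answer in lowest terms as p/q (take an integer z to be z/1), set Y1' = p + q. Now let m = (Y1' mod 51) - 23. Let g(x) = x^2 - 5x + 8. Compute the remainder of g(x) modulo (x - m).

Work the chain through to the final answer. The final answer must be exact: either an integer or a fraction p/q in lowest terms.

508

Part I: cross terms: (18*-22 - 20*-39)=384, (20*-17 - 39*-22)=518, (39*1 - -32*-17)=-505, (-32*-39 - 18*1)=1230; twice the area = |1627| = 1627; area = 1627/2; answer 1627/2
Part II: Y1 = 1627/2; threaded value p + q = 1629; m = 25; remainder = value at the root: 1*(25)^2 - 5*(25)^1 + 8 = (625) + (-125) + (8) = 508; answer 508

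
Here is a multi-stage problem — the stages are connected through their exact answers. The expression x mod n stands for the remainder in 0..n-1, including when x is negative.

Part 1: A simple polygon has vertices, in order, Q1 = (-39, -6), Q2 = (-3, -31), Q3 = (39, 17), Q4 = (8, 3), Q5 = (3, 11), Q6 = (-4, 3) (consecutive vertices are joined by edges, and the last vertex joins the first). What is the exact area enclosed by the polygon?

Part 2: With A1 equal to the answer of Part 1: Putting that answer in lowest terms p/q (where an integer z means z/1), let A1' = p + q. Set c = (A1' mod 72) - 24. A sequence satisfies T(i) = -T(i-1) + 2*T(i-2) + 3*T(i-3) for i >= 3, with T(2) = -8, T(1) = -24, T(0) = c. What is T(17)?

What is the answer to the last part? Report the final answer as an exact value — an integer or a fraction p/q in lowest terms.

Part 1: cross terms: (-39*-31 - -3*-6)=1191, (-3*17 - 39*-31)=1158, (39*3 - 8*17)=-19, (8*11 - 3*3)=79, (3*3 - -4*11)=53, (-4*-6 - -39*3)=141; twice the area = |2603| = 2603; area = 2603/2; answer 2603/2
Part 2: A1 = 2603/2; threaded value p + q = 2605; c = -11; T(3) = -1*(-8) + 2*(-24) + 3*(-11) = -73; iterating: T(3)=-73, T(4)=-15, T(5)=-155, T(6)=-94, T(7)=-261, T(8)=-392, T(9)=-412, T(10)=-1155, T(11)=-845, T(12)=-2701, T(13)=-2454, T(14)=-5483, T(15)=-7528, T(16)=-10800, T(17)=-20705; answer -20705

-20705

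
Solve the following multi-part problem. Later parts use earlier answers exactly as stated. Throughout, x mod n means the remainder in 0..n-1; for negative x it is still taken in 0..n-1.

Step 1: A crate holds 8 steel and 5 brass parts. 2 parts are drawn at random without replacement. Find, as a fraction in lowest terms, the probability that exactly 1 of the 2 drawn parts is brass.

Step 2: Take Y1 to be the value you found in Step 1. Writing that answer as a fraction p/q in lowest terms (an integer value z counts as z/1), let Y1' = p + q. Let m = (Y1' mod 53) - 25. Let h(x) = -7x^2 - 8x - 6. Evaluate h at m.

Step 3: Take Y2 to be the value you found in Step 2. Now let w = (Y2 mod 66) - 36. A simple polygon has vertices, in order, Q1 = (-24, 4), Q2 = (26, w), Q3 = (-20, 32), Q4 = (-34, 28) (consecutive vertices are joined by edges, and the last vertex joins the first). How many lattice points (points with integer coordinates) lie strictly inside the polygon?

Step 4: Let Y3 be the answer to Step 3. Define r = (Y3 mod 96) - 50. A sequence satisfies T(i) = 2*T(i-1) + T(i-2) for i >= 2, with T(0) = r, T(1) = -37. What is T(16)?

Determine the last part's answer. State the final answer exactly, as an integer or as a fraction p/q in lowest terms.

Step 1: total draws C(13,2) = 78; favorable C(5,1)*C(8,1) = 40; P = 20/39; answer 20/39
Step 2: Y1 = 20/39; threaded value p + q = 59; m = -19; -7*(-19)^2 - 8*(-19)^1 - 6 = (-2527) + (152) + (-6) = -2381; answer -2381
Step 3: Y2 = -2381; w = 25; cross terms: (-24*25 - 26*4)=-704, (26*32 - -20*25)=1332, (-20*28 - -34*32)=528, (-34*4 - -24*28)=536; twice the area = |1692| = 1692; area = 846; boundary points = 1 + 1 + 2 + 2 = 6; strictly interior points = area - boundary/2 + 1 = 844; answer 844
Step 4: Y3 = 844; r = 26; T(2) = 2*(-37) + 1*(26) = -48; iterating: T(2)=-48, T(3)=-133, T(4)=-314, T(5)=-761, T(6)=-1836, T(7)=-4433, T(8)=-10702, T(9)=-25837, T(10)=-62376, T(11)=-150589, T(12)=-363554, T(13)=-877697, T(14)=-2118948, T(15)=-5115593, T(16)=-12350134; answer -12350134

-12350134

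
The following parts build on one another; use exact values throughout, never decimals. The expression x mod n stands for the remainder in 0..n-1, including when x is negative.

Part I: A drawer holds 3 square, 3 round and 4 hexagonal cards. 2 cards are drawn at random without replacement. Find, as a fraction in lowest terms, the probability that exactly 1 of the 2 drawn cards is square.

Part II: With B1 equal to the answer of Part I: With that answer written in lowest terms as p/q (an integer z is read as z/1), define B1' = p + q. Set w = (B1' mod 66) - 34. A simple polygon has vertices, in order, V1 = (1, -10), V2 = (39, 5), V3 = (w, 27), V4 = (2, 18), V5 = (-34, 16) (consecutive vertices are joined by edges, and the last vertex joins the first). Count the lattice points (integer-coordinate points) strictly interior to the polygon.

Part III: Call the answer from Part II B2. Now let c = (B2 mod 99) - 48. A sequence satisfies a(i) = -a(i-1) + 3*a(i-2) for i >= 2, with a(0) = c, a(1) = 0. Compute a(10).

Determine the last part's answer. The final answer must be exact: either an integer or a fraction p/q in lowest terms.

Part I: total draws C(10,2) = 45; favorable C(3,1)*C(7,1) = 21; P = 7/15; answer 7/15
Part II: B1 = 7/15; threaded value p + q = 22; w = -12; cross terms: (1*5 - 39*-10)=395, (39*27 - -12*5)=1113, (-12*18 - 2*27)=-270, (2*16 - -34*18)=644, (-34*-10 - 1*16)=324; twice the area = |2206| = 2206; area = 1103; boundary points = 1 + 1 + 1 + 2 + 1 = 6; strictly interior points = area - boundary/2 + 1 = 1101; answer 1101
Part III: B2 = 1101; c = -36; a(2) = -1*(0) + 3*(-36) = -108; iterating: a(2)=-108, a(3)=108, a(4)=-432, a(5)=756, a(6)=-2052, a(7)=4320, a(8)=-10476, a(9)=23436, a(10)=-54864; answer -54864

-54864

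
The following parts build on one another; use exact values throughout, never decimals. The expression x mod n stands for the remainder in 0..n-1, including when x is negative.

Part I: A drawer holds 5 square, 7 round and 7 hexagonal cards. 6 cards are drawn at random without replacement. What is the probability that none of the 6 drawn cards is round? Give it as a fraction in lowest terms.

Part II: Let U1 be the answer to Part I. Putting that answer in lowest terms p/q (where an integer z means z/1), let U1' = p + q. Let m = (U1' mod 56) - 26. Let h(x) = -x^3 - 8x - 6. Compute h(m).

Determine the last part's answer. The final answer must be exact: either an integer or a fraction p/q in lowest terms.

Part I: total draws C(19,6) = 27132; favorable C(12,6) = 924; P = 11/323; answer 11/323
Part II: U1 = 11/323; threaded value p + q = 334; m = 28; -1*(28)^3 - 8*(28)^1 - 6 = (-21952) + (-224) + (-6) = -22182; answer -22182

-22182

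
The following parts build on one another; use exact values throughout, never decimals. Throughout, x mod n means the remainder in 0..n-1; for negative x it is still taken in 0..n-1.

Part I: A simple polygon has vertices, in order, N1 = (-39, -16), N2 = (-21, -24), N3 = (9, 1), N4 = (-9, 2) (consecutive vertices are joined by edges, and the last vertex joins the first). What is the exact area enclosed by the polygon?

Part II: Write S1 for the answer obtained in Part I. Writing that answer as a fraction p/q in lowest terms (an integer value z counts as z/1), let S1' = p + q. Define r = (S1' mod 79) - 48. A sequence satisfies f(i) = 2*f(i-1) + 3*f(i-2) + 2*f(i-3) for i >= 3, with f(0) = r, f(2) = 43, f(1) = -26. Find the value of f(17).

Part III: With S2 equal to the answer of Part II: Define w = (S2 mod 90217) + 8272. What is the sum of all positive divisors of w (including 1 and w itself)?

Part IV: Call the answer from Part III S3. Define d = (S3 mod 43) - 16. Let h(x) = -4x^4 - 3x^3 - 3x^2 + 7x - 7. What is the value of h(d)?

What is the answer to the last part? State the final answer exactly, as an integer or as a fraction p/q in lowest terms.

Part I: cross terms: (-39*-24 - -21*-16)=600, (-21*1 - 9*-24)=195, (9*2 - -9*1)=27, (-9*-16 - -39*2)=222; twice the area = |1044| = 1044; area = 522; answer 522
Part II: S1 = 522; threaded value p + q = 523; r = 1; f(3) = 2*(43) + 3*(-26) + 2*(1) = 10; iterating: f(3)=10, f(4)=97, f(5)=310, f(6)=931, f(7)=2986, f(8)=9385, f(9)=29590, f(10)=93307, f(11)=294154, f(12)=927409, f(13)=2923894, f(14)=9218323, f(15)=29063146, f(16)=91629049, f(17)=288884182; answer 288884182
Part III: S2 = 288884182; w = 17620; 17620 = 2^2 * 5 * 881; sigma = (1 + 2 + 4) * (1 + 5) * (1 + 881) = 7 * 6 * 882 = 37044; answer 37044
Part IV: S3 = 37044; d = 5; -4*(5)^4 - 3*(5)^3 - 3*(5)^2 + 7*(5)^1 - 7 = (-2500) + (-375) + (-75) + (35) + (-7) = -2922; answer -2922

-2922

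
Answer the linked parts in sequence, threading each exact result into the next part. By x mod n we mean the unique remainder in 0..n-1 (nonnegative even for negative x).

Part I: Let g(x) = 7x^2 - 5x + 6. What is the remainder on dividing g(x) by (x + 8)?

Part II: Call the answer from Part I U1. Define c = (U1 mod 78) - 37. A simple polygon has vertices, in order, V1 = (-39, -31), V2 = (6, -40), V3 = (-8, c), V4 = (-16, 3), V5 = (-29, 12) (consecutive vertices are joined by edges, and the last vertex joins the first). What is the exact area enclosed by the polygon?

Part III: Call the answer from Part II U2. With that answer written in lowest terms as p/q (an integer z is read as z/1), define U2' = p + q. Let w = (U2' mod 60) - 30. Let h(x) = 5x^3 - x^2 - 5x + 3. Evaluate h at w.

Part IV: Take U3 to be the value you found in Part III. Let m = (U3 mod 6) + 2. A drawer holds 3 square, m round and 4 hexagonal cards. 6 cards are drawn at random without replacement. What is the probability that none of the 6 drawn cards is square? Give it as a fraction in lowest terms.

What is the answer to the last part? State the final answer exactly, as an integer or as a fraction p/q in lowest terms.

1/11

Part I: remainder = value at the root: 7*(-8)^2 - 5*(-8)^1 + 6 = (448) + (40) + (6) = 494; answer 494
Part II: U1 = 494; c = -11; cross terms: (-39*-40 - 6*-31)=1746, (6*-11 - -8*-40)=-386, (-8*3 - -16*-11)=-200, (-16*12 - -29*3)=-105, (-29*-31 - -39*12)=1367; twice the area = |2422| = 2422; area = 1211; answer 1211
Part III: U2 = 1211; threaded value p + q = 1212; w = -18; 5*(-18)^3 - 1*(-18)^2 - 5*(-18)^1 + 3 = (-29160) + (-324) + (90) + (3) = -29391; answer -29391
Part IV: U3 = -29391; m = 5; total draws C(12,6) = 924; favorable C(9,6) = 84; P = 1/11; answer 1/11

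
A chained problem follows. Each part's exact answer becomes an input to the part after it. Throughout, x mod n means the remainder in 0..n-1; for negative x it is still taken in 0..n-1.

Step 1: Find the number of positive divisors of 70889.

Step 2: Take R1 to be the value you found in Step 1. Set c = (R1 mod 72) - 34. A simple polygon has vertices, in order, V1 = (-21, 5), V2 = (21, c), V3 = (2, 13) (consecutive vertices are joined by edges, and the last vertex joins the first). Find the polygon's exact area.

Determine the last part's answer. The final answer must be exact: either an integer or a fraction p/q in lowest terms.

Step 1: 70889 = 7 * 13 * 19 * 41; number of divisors = (1+1) * (1+1) * (1+1) * (1+1) = 16; answer 16
Step 2: R1 = 16; c = -18; cross terms: (-21*-18 - 21*5)=273, (21*13 - 2*-18)=309, (2*5 - -21*13)=283; twice the area = |865| = 865; area = 865/2; answer 865/2

865/2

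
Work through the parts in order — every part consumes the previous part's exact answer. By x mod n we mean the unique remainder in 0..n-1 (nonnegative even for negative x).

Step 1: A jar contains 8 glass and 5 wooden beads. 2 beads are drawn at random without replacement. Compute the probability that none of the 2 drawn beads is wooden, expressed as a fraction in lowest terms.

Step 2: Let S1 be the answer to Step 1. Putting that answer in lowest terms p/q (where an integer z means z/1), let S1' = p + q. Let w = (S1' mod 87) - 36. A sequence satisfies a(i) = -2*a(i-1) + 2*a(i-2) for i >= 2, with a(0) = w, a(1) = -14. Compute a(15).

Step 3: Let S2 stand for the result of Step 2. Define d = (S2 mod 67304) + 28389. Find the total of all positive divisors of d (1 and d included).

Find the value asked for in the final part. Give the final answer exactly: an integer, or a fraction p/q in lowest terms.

40480

Step 1: total draws C(13,2) = 78; favorable C(8,2) = 28; P = 14/39; answer 14/39
Step 2: S1 = 14/39; threaded value p + q = 53; w = 17; a(2) = -2*(-14) + 2*(17) = 62; iterating: a(2)=62, a(3)=-152, a(4)=428, a(5)=-1160, a(6)=3176, a(7)=-8672, a(8)=23696, a(9)=-64736, a(10)=176864, a(11)=-483200, a(12)=1320128, a(13)=-3606656, a(14)=9853568, a(15)=-26920448; answer -26920448
Step 3: S2 = -26920448; d = 29541; 29541 = 3 * 43 * 229; sigma = (1 + 3) * (1 + 43) * (1 + 229) = 4 * 44 * 230 = 40480; answer 40480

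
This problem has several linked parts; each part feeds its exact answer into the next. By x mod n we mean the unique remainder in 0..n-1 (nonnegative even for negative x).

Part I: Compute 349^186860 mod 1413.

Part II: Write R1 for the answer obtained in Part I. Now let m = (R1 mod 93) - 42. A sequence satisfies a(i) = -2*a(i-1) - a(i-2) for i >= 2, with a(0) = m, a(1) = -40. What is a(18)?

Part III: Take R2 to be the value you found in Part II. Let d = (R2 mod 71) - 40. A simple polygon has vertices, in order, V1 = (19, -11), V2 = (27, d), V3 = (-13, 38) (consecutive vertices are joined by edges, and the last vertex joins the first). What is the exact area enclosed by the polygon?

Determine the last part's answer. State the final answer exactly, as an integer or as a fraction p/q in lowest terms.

172

Part I: squarings mod 1413: 349^1=349, 349^2=283, 349^4=961, 349^8=832, 349^16=1267, 349^32=121, 349^64=511, 349^128=1129, 349^256=115, 349^512=508, 349^1024=898, 349^2048=994, 349^4096=349, 349^8192=283, 349^16384=961, 349^32768=832, 349^65536=1267, 349^131072=121; 349^186860 = 349^4 * 349^8 * 349^32 * 349^64 * 349^128 * 349^256 * 349^2048 * 349^4096 * 349^16384 * 349^32768 * 349^131072 = 1129 (mod 1413); answer 1129
Part II: R1 = 1129; m = -29; a(2) = -2*(-40) - 1*(-29) = 109; iterating: a(2)=109, a(3)=-178, a(4)=247, a(5)=-316, a(6)=385, a(7)=-454, a(8)=523, a(9)=-592, a(10)=661, a(11)=-730, a(12)=799, a(13)=-868, a(14)=937, a(15)=-1006, a(16)=1075, a(17)=-1144, a(18)=1213; answer 1213
Part III: R2 = 1213; d = -34; cross terms: (19*-34 - 27*-11)=-349, (27*38 - -13*-34)=584, (-13*-11 - 19*38)=-579; twice the area = |-344| = 344; area = 172; answer 172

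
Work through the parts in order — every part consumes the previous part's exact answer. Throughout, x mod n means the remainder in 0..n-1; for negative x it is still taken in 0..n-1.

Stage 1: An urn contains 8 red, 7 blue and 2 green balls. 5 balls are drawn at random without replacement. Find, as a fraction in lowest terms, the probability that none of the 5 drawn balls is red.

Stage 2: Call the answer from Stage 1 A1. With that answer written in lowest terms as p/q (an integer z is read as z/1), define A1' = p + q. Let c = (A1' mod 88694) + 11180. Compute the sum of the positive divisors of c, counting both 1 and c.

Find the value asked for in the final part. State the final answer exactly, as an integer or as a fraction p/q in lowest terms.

Stage 1: total draws C(17,5) = 6188; favorable C(9,5) = 126; P = 9/442; answer 9/442
Stage 2: A1 = 9/442; threaded value p + q = 451; c = 11631; 11631 = 3 * 3877; sigma = (1 + 3) * (1 + 3877) = 4 * 3878 = 15512; answer 15512

15512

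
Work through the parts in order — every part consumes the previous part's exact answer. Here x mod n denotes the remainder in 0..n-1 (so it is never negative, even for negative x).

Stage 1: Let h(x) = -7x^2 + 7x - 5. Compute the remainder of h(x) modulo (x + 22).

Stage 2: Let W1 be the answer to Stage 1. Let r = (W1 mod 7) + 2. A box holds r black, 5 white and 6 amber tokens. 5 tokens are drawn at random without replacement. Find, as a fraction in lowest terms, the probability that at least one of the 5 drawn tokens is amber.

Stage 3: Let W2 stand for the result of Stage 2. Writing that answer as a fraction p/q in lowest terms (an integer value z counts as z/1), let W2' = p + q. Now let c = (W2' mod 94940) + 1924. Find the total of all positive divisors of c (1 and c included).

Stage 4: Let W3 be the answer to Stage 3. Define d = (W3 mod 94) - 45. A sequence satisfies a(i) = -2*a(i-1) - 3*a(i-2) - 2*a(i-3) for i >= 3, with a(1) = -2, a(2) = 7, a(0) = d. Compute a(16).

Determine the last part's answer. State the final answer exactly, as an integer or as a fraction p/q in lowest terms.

-2237

Stage 1: remainder = value at the root: -7*(-22)^2 + 7*(-22)^1 - 5 = (-3388) + (-154) + (-5) = -3547; answer -3547
Stage 2: W1 = -3547; r = 4; total draws C(15,5) = 3003; complement C(9,5) = 126; favorable 3003 - 126 = 2877; P = 137/143; answer 137/143
Stage 3: W2 = 137/143; threaded value p + q = 280; c = 2204; 2204 = 2^2 * 19 * 29; sigma = (1 + 2 + 4) * (1 + 19) * (1 + 29) = 7 * 20 * 30 = 4200; answer 4200
Stage 4: W3 = 4200; d = 19; a(3) = -2*(7) - 3*(-2) - 2*(19) = -46; iterating: a(3)=-46, a(4)=75, a(5)=-26, a(6)=-81, a(7)=90, a(8)=115, a(9)=-338, a(10)=151, a(11)=482, a(12)=-741, a(13)=-266, a(14)=1791, a(15)=-1302, a(16)=-2237; answer -2237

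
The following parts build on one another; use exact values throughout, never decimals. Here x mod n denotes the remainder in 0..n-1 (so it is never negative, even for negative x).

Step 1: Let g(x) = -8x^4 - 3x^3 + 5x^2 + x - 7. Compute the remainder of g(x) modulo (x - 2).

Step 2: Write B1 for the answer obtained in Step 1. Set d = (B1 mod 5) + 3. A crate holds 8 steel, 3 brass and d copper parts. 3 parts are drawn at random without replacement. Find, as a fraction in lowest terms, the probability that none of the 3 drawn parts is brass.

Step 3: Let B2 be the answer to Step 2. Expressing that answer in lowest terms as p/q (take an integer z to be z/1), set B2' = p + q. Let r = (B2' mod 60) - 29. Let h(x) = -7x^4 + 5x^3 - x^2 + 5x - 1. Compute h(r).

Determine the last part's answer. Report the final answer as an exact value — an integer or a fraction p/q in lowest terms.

Step 1: remainder = value at the root: -8*(2)^4 - 3*(2)^3 + 5*(2)^2 + 1*(2)^1 - 7 = (-128) + (-24) + (20) + (2) + (-7) = -137; answer -137
Step 2: B1 = -137; d = 6; total draws C(17,3) = 680; favorable C(14,3) = 364; P = 91/170; answer 91/170
Step 3: B2 = 91/170; threaded value p + q = 261; r = -8; -7*(-8)^4 + 5*(-8)^3 - 1*(-8)^2 + 5*(-8)^1 - 1 = (-28672) + (-2560) + (-64) + (-40) + (-1) = -31337; answer -31337

-31337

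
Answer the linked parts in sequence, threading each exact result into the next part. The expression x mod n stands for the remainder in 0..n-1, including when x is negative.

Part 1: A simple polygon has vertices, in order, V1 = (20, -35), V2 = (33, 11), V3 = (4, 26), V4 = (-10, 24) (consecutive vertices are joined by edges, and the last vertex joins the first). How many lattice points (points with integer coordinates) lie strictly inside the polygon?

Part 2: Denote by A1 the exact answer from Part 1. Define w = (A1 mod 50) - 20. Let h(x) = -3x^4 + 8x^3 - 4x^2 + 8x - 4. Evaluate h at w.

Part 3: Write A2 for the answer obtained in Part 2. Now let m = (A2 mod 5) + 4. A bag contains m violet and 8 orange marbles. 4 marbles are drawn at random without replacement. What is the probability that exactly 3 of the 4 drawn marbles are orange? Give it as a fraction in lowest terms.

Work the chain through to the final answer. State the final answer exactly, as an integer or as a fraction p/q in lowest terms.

224/495

Part 1: cross terms: (20*11 - 33*-35)=1375, (33*26 - 4*11)=814, (4*24 - -10*26)=356, (-10*-35 - 20*24)=-130; twice the area = |2415| = 2415; area = 2415/2; boundary points = 1 + 1 + 2 + 1 = 5; strictly interior points = area - boundary/2 + 1 = 1206; answer 1206
Part 2: A1 = 1206; w = -14; -3*(-14)^4 + 8*(-14)^3 - 4*(-14)^2 + 8*(-14)^1 - 4 = (-115248) + (-21952) + (-784) + (-112) + (-4) = -138100; answer -138100
Part 3: A2 = -138100; m = 4; total draws C(12,4) = 495; favorable C(8,3)*C(4,1) = 224; P = 224/495; answer 224/495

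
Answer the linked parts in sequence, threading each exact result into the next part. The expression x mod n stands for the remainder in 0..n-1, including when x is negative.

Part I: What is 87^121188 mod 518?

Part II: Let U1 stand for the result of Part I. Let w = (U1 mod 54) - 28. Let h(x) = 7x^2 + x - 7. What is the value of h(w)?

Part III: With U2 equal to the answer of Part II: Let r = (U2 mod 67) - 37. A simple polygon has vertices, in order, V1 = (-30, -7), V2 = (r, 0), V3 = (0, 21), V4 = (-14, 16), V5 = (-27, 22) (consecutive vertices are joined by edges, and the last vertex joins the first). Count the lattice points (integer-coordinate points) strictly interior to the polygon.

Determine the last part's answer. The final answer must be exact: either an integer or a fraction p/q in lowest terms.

883

Part I: squarings mod 518: 87^1=87, 87^2=317, 87^4=515, 87^8=9, 87^16=81, 87^32=345, 87^64=403, 87^128=275, 87^256=515, 87^512=9, 87^1024=81, 87^2048=345, 87^4096=403, 87^8192=275, 87^16384=515, 87^32768=9, 87^65536=81; 87^121188 = 87^4 * 87^32 * 87^64 * 87^256 * 87^2048 * 87^4096 * 87^16384 * 87^32768 * 87^65536 = 491 (mod 518); answer 491
Part II: U1 = 491; w = -23; 7*(-23)^2 + 1*(-23)^1 - 7 = (3703) + (-23) + (-7) = 3673; answer 3673
Part III: U2 = 3673; r = 18; cross terms: (-30*0 - 18*-7)=126, (18*21 - 0*0)=378, (0*16 - -14*21)=294, (-14*22 - -27*16)=124, (-27*-7 - -30*22)=849; twice the area = |1771| = 1771; area = 1771/2; boundary points = 1 + 3 + 1 + 1 + 1 = 7; strictly interior points = area - boundary/2 + 1 = 883; answer 883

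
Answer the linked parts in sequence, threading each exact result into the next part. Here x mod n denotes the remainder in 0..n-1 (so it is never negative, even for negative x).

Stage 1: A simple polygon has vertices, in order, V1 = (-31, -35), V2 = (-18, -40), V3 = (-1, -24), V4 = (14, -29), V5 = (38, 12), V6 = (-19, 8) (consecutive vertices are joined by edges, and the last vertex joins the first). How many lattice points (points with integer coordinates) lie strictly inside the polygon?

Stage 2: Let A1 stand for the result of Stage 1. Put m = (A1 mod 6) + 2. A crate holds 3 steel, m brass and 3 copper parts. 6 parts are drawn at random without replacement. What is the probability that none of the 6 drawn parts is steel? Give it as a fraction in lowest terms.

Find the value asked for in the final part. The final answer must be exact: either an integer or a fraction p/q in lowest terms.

Stage 1: cross terms: (-31*-40 - -18*-35)=610, (-18*-24 - -1*-40)=392, (-1*-29 - 14*-24)=365, (14*12 - 38*-29)=1270, (38*8 - -19*12)=532, (-19*-35 - -31*8)=913; twice the area = |4082| = 4082; area = 2041; boundary points = 1 + 1 + 5 + 1 + 1 + 1 = 10; strictly interior points = area - boundary/2 + 1 = 2037; answer 2037
Stage 2: A1 = 2037; m = 5; total draws C(11,6) = 462; favorable C(8,6) = 28; P = 2/33; answer 2/33

2/33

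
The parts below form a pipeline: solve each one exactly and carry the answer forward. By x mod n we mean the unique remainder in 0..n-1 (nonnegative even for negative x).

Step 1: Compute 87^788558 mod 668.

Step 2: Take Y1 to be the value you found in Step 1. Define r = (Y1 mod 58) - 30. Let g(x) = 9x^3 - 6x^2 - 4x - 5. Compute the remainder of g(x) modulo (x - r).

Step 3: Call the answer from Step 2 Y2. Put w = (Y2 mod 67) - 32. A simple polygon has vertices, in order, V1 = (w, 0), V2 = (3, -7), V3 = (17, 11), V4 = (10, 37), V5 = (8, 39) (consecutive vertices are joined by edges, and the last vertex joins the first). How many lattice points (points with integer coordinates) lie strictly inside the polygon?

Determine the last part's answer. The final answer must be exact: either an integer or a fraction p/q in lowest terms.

Step 1: squarings mod 668: 87^1=87, 87^2=221, 87^4=77, 87^8=585, 87^16=209, 87^32=261, 87^64=653, 87^128=225, 87^256=525, 87^512=409, 87^1024=281, 87^2048=137, 87^4096=65, 87^8192=217, 87^16384=329, 87^32768=25, 87^65536=625, 87^131072=513, 87^262144=645, 87^524288=529; 87^788558 = 87^2 * 87^4 * 87^8 * 87^64 * 87^2048 * 87^262144 * 87^524288 = 217 (mod 668); answer 217
Step 2: Y1 = 217; r = 13; remainder = value at the root: 9*(13)^3 - 6*(13)^2 - 4*(13)^1 - 5 = (19773) + (-1014) + (-52) + (-5) = 18702; answer 18702
Step 3: Y2 = 18702; w = -23; cross terms: (-23*-7 - 3*0)=161, (3*11 - 17*-7)=152, (17*37 - 10*11)=519, (10*39 - 8*37)=94, (8*0 - -23*39)=897; twice the area = |1823| = 1823; area = 1823/2; boundary points = 1 + 2 + 1 + 2 + 1 = 7; strictly interior points = area - boundary/2 + 1 = 909; answer 909

909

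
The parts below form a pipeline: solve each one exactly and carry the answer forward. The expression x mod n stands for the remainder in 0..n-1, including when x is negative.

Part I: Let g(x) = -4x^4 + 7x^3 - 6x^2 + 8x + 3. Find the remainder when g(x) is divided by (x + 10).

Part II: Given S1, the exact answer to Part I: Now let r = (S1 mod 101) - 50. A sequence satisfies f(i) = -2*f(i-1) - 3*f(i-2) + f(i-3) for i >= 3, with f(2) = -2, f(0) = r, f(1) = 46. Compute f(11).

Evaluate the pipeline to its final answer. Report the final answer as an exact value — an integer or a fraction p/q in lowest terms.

Part I: remainder = value at the root: -4*(-10)^4 + 7*(-10)^3 - 6*(-10)^2 + 8*(-10)^1 + 3 = (-40000) + (-7000) + (-600) + (-80) + (3) = -47677; answer -47677
Part II: S1 = -47677; r = 46; f(3) = -2*(-2) - 3*(46) + 1*(46) = -88; iterating: f(3)=-88, f(4)=228, f(5)=-194, f(6)=-384, f(7)=1578, f(8)=-2198, f(9)=-722, f(10)=9616, f(11)=-19264; answer -19264

-19264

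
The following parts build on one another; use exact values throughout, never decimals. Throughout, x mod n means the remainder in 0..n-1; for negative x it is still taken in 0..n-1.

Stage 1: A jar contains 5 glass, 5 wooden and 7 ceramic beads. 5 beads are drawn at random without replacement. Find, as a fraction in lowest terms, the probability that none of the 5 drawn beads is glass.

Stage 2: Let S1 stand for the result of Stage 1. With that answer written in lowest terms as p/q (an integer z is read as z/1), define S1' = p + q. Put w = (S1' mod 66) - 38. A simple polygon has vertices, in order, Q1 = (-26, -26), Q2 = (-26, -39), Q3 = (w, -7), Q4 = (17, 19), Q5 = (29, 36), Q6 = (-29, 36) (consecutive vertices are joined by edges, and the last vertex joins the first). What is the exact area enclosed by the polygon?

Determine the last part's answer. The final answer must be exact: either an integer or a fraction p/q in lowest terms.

Stage 1: total draws C(17,5) = 6188; favorable C(12,5) = 792; P = 198/1547; answer 198/1547
Stage 2: S1 = 198/1547; threaded value p + q = 1745; w = -9; cross terms: (-26*-39 - -26*-26)=338, (-26*-7 - -9*-39)=-169, (-9*19 - 17*-7)=-52, (17*36 - 29*19)=61, (29*36 - -29*36)=2088, (-29*-26 - -26*36)=1690; twice the area = |3956| = 3956; area = 1978; answer 1978

1978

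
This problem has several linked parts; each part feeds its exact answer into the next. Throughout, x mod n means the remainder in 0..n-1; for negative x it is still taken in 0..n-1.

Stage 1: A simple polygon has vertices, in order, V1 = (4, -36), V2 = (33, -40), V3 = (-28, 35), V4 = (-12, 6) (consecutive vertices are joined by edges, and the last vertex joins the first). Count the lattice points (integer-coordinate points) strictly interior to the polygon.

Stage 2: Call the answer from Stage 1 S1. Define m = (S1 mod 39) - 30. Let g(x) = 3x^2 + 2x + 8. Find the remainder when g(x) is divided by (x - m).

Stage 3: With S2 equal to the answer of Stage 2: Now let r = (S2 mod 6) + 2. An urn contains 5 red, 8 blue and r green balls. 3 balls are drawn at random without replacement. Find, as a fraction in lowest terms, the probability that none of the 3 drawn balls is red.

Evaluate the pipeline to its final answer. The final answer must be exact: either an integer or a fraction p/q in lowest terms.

24/91

Stage 1: cross terms: (4*-40 - 33*-36)=1028, (33*35 - -28*-40)=35, (-28*6 - -12*35)=252, (-12*-36 - 4*6)=408; twice the area = |1723| = 1723; area = 1723/2; boundary points = 1 + 1 + 1 + 2 = 5; strictly interior points = area - boundary/2 + 1 = 860; answer 860
Stage 2: S1 = 860; m = -28; remainder = value at the root: 3*(-28)^2 + 2*(-28)^1 + 8 = (2352) + (-56) + (8) = 2304; answer 2304
Stage 3: S2 = 2304; r = 2; total draws C(15,3) = 455; favorable C(10,3) = 120; P = 24/91; answer 24/91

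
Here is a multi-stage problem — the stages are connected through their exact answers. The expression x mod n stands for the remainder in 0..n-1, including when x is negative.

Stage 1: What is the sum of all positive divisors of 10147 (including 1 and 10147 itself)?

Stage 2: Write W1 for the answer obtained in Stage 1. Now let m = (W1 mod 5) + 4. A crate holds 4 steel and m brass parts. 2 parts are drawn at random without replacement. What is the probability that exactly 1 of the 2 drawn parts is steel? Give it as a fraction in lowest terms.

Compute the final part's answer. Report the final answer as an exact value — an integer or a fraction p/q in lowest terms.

4/7

Stage 1: 10147 = 73 * 139; sigma = (1 + 73) * (1 + 139) = 74 * 140 = 10360; answer 10360
Stage 2: W1 = 10360; m = 4; total draws C(8,2) = 28; favorable C(4,1)*C(4,1) = 16; P = 4/7; answer 4/7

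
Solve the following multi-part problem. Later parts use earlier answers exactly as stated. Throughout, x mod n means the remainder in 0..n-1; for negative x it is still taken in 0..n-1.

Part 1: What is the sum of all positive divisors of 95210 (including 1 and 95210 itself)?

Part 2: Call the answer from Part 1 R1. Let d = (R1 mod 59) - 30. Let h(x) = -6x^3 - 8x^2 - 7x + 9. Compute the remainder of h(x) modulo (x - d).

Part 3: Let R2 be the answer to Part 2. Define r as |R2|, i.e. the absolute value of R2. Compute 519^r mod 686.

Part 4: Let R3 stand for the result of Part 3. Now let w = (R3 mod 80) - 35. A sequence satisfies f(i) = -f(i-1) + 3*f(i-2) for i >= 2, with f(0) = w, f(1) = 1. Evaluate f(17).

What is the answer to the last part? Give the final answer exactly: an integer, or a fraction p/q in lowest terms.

3520225

Part 1: 95210 = 2 * 5 * 9521; sigma = (1 + 2) * (1 + 5) * (1 + 9521) = 3 * 6 * 9522 = 171396; answer 171396
Part 2: R1 = 171396; d = -29; remainder = value at the root: -6*(-29)^3 - 8*(-29)^2 - 7*(-29)^1 + 9 = (146334) + (-6728) + (203) + (9) = 139818; answer 139818
Part 3: R2 = 139818; r = 139818; squarings mod 686: 519^1=519, 519^2=449, 519^4=603, 519^8=29, 519^16=155, 519^32=15, 519^64=225, 519^128=547, 519^256=113, 519^512=421, 519^1024=253, 519^2048=211, 519^4096=617, 519^8192=645, 519^16384=309, 519^32768=127, 519^65536=351, 519^131072=407; 519^139818 = 519^2 * 519^8 * 519^32 * 519^512 * 519^8192 * 519^131072 = 589 (mod 686); answer 589
Part 4: R3 = 589; w = -6; f(2) = -1*(1) + 3*(-6) = -19; iterating: f(2)=-19, f(3)=22, f(4)=-79, f(5)=145, f(6)=-382, f(7)=817, f(8)=-1963, f(9)=4414, f(10)=-10303, f(11)=23545, f(12)=-54454, f(13)=125089, f(14)=-288451, f(15)=663718, f(16)=-1529071, f(17)=3520225; answer 3520225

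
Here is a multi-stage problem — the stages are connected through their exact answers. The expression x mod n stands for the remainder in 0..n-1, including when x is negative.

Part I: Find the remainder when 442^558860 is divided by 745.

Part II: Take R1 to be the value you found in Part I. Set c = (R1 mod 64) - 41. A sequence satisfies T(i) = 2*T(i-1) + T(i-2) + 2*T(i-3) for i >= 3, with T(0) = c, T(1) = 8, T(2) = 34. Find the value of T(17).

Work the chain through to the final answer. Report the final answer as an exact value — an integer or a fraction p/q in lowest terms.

Part I: squarings mod 745: 442^1=442, 442^2=174, 442^4=476, 442^8=96, 442^16=276, 442^32=186, 442^64=326, 442^128=486, 442^256=31, 442^512=216, 442^1024=466, 442^2048=361, 442^4096=691, 442^8192=681, 442^16384=371, 442^32768=561, 442^65536=331, 442^131072=46, 442^262144=626, 442^524288=6; 442^558860 = 442^4 * 442^8 * 442^256 * 442^512 * 442^1024 * 442^32768 * 442^524288 = 251 (mod 745); answer 251
Part II: R1 = 251; c = 18; T(3) = 2*(34) + 1*(8) + 2*(18) = 112; iterating: T(3)=112, T(4)=274, T(5)=728, T(6)=1954, T(7)=5184, T(8)=13778, T(9)=36648, T(10)=97442, T(11)=259088, T(12)=688914, T(13)=1831800, T(14)=4870690, T(15)=12951008, T(16)=34436306, T(17)=91565000; answer 91565000

91565000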